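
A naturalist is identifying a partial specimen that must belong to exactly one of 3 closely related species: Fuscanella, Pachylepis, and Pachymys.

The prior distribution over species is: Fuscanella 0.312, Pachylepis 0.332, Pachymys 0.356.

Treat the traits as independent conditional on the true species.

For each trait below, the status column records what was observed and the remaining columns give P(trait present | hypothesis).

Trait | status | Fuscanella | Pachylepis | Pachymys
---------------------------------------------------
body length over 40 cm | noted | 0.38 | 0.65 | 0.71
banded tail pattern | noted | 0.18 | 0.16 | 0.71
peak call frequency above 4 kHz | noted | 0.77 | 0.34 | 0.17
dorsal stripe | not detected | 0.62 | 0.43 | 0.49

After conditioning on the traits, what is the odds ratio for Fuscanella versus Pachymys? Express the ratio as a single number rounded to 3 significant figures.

Posterior odds equal prior odds times the likelihood ratio; only the two competing hypotheses matter (using 1 − P(present | H) for each absent trait).
  Fuscanella: 0.312 × 0.38 × 0.18 × 0.77 × (1 − 0.62) = 0.0062443
  Pachymys: 0.356 × 0.71 × 0.71 × 0.17 × (1 − 0.49) = 0.015559
Odds(Fuscanella : Pachymys) = 0.0062443 / 0.015559 ≈ 0.401.

0.401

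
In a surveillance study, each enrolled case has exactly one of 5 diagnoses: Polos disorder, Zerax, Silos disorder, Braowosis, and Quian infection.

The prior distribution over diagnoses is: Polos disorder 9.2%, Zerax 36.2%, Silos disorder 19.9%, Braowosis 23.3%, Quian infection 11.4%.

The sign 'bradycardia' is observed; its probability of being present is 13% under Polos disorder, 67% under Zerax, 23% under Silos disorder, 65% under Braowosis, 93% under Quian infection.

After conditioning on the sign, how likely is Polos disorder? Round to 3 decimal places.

Multiply each prior by the likelihood of the sign:
  Polos disorder: 0.092 × 0.13 = 0.01196
  Zerax: 0.362 × 0.67 = 0.24254
  Silos disorder: 0.199 × 0.23 = 0.04577
  Braowosis: 0.233 × 0.65 = 0.15145
  Quian infection: 0.114 × 0.93 = 0.10602
Normalizing constant Z = 0.01196 + 0.24254 + 0.04577 + 0.15145 + 0.10602 = 0.55774.
P(Polos disorder | evidence) = 0.01196 / 0.55774 ≈ 0.021.

0.021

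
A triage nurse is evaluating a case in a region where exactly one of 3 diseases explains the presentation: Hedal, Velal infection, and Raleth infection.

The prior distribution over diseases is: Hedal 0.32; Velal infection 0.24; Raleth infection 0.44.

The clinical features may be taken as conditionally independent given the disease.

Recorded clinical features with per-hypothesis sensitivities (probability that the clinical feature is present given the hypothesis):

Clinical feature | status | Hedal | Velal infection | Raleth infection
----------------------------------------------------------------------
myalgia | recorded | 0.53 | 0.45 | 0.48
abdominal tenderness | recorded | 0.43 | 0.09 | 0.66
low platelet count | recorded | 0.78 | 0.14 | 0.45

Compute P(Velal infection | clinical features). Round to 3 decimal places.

0.011

For each hypothesis, the unnormalized posterior weight is prior × product of the clinical feature likelihoods:
  Hedal: 0.32 × 0.53 × 0.43 × 0.78 = 0.056884
  Velal infection: 0.24 × 0.45 × 0.09 × 0.14 = 0.0013608
  Raleth infection: 0.44 × 0.48 × 0.66 × 0.45 = 0.062726
Normalizing constant Z = 0.056884 + 0.0013608 + 0.062726 = 0.12097.
P(Velal infection | evidence) = 0.0013608 / 0.12097 ≈ 0.011.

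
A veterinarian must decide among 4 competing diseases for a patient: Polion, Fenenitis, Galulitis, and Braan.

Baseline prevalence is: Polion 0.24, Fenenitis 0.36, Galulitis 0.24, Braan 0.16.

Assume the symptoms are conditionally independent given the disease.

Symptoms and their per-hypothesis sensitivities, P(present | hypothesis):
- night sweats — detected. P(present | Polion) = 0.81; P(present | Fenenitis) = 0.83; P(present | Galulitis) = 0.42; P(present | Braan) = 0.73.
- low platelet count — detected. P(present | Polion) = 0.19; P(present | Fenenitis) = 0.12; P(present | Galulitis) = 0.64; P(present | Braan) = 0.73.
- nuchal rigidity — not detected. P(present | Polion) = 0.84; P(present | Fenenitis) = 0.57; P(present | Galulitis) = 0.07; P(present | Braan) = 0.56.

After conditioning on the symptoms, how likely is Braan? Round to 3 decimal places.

0.316

Multiply each prior by the joint likelihood of the symptom pattern (using 1 − P(present | H) for each absent symptom):
  Polion: 0.24 × 0.81 × 0.19 × (1 − 0.84) = 0.0059098
  Fenenitis: 0.36 × 0.83 × 0.12 × (1 − 0.57) = 0.015418
  Galulitis: 0.24 × 0.42 × 0.64 × (1 − 0.07) = 0.059996
  Braan: 0.16 × 0.73 × 0.73 × (1 − 0.56) = 0.037516
Normalizing constant Z = 0.0059098 + 0.015418 + 0.059996 + 0.037516 = 0.11884.
P(Braan | evidence) = 0.037516 / 0.11884 ≈ 0.316.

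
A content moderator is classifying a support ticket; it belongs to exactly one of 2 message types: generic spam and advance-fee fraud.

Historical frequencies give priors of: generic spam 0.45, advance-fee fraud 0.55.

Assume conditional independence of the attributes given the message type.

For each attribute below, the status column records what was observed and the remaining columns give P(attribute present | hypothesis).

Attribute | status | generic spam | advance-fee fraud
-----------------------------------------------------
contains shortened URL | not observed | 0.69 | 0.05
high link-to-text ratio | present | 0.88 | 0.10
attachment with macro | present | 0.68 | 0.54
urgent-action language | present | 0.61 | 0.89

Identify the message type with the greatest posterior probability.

For each hypothesis, the unnormalized posterior weight is prior × product of the attribute likelihoods (using 1 − P(present | H) for each absent attribute):
  generic spam: 0.45 × (1 − 0.69) × 0.88 × 0.68 × 0.61 = 0.050921
  advance-fee fraud: 0.55 × (1 − 0.05) × 0.10 × 0.54 × 0.89 = 0.025111
The unnormalized weights sum to 0.076032.
P(generic spam | evidence) ≈ 0.050921 / 0.076032 ≈ 0.670
P(advance-fee fraud | evidence) ≈ 0.025111 / 0.076032 ≈ 0.330
The largest is 0.670, so generic spam is most probable.

generic spam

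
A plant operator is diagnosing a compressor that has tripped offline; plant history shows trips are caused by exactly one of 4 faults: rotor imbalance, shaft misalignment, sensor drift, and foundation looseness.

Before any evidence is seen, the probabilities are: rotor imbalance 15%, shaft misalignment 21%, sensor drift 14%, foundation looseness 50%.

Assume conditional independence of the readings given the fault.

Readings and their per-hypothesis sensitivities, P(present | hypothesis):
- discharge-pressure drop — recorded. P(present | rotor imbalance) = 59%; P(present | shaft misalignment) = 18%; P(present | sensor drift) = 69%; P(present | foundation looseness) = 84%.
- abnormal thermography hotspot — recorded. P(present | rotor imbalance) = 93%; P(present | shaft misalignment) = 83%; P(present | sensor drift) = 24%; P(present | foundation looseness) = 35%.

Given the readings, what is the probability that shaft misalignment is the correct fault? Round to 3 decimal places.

0.111

By Bayes' rule with conditional independence, the unnormalized weight for each hypothesis is prior × ∏ likelihoods:
  rotor imbalance: 0.15 × 0.59 × 0.93 = 0.082305
  shaft misalignment: 0.21 × 0.18 × 0.83 = 0.031374
  sensor drift: 0.14 × 0.69 × 0.24 = 0.023184
  foundation looseness: 0.50 × 0.84 × 0.35 = 0.147
Normalizing constant Z = 0.082305 + 0.031374 + 0.023184 + 0.147 = 0.28386.
P(shaft misalignment | evidence) = 0.031374 / 0.28386 ≈ 0.111.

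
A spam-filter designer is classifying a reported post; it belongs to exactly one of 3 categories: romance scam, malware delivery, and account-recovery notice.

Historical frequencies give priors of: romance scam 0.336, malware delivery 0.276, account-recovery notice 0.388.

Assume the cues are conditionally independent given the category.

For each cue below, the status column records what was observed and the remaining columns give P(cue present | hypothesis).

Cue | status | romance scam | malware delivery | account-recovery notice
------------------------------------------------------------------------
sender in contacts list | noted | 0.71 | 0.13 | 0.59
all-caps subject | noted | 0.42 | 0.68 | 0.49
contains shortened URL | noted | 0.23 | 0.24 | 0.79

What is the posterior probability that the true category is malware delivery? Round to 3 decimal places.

Multiply each prior by the joint likelihood of the cue pattern:
  romance scam: 0.336 × 0.71 × 0.42 × 0.23 = 0.023045
  malware delivery: 0.276 × 0.13 × 0.68 × 0.24 = 0.0058556
  account-recovery notice: 0.388 × 0.59 × 0.49 × 0.79 = 0.088615
Marginal likelihood of the evidence = 0.11752.
P(malware delivery | evidence) = 0.0058556 / 0.11752 ≈ 0.050.

0.050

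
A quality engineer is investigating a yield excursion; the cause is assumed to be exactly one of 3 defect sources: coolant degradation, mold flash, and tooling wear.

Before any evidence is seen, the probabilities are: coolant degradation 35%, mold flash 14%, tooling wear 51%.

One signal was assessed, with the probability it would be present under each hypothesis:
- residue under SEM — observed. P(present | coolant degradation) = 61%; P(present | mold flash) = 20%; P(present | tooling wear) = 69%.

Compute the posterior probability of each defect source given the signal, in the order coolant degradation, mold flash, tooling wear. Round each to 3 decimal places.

Multiply each prior by the likelihood of the signal:
  coolant degradation: 0.35 × 0.61 = 0.2135
  mold flash: 0.14 × 0.20 = 0.028
  tooling wear: 0.51 × 0.69 = 0.3519
Marginal likelihood of the evidence = 0.5934.
P(coolant degradation | evidence) = 0.2135 / 0.5934 ≈ 0.360
P(mold flash | evidence) = 0.028 / 0.5934 ≈ 0.047
P(tooling wear | evidence) = 0.3519 / 0.5934 ≈ 0.593

0.360, 0.047, 0.593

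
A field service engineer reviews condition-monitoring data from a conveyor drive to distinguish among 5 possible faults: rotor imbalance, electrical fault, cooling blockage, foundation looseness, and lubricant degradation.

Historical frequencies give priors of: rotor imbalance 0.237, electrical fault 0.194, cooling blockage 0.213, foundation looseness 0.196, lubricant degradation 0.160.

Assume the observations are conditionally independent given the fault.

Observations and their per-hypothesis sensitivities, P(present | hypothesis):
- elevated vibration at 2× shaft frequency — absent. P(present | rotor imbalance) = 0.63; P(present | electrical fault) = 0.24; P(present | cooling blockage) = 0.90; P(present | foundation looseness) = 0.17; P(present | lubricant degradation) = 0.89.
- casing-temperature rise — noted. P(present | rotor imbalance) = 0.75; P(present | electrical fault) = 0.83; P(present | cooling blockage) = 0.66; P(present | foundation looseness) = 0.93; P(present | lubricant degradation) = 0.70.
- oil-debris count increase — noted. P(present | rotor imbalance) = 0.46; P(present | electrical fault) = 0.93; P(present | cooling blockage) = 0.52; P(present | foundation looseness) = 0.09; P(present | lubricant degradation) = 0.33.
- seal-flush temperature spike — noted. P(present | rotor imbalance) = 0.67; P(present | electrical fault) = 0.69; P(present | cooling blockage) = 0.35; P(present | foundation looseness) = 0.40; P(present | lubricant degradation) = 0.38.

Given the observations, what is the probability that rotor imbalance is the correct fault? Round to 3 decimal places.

0.187

For each hypothesis, the unnormalized posterior weight is prior × product of the observation likelihoods (using 1 − P(present | H) for each absent observation):
  rotor imbalance: 0.237 × (1 − 0.63) × 0.75 × 0.46 × 0.67 = 0.02027
  electrical fault: 0.194 × (1 − 0.24) × 0.83 × 0.93 × 0.69 = 0.078528
  cooling blockage: 0.213 × (1 − 0.90) × 0.66 × 0.52 × 0.35 = 0.0025586
  foundation looseness: 0.196 × (1 − 0.17) × 0.93 × 0.09 × 0.40 = 0.0054465
  lubricant degradation: 0.160 × (1 − 0.89) × 0.70 × 0.33 × 0.38 = 0.0015449
The unnormalized weights sum to 0.10835.
P(rotor imbalance | evidence) = 0.02027 / 0.10835 ≈ 0.187.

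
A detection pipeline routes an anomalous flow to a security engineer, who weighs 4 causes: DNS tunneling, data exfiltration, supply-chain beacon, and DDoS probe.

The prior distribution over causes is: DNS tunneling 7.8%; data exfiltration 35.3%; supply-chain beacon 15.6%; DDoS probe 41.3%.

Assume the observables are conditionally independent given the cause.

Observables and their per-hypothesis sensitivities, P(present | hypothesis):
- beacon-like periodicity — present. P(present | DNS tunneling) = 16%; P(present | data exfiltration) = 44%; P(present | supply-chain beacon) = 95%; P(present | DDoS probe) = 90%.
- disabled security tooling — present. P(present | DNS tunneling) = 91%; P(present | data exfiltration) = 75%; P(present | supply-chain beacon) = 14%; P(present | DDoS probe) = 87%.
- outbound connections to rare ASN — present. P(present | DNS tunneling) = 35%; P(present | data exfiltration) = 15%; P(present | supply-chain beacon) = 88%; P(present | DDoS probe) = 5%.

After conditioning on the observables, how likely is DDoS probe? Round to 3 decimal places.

0.289

By Bayes' rule with conditional independence, the unnormalized weight for each hypothesis is prior × ∏ likelihoods:
  DNS tunneling: 0.078 × 0.16 × 0.91 × 0.35 = 0.0039749
  data exfiltration: 0.353 × 0.44 × 0.75 × 0.15 = 0.017473
  supply-chain beacon: 0.156 × 0.95 × 0.14 × 0.88 = 0.018258
  DDoS probe: 0.413 × 0.90 × 0.87 × 0.05 = 0.016169
Marginal likelihood of the evidence = 0.055876.
P(DDoS probe | evidence) = 0.016169 / 0.055876 ≈ 0.289.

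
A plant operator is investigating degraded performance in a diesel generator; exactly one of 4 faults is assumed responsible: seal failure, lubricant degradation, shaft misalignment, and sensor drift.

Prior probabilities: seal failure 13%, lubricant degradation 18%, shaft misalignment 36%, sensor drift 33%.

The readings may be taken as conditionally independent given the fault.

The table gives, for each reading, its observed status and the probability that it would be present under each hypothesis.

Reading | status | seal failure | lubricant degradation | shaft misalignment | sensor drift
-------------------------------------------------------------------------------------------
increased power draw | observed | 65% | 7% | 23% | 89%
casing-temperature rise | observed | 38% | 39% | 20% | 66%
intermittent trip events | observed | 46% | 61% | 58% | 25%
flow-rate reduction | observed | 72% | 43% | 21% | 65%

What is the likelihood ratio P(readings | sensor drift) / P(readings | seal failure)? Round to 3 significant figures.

1.17

Joint likelihood of the reading pattern under each hypothesis:
  sensor drift: 0.89 × 0.66 × 0.25 × 0.65 = 0.095453
  seal failure: 0.65 × 0.38 × 0.46 × 0.72 = 0.081806
Bayes factor = 0.095453 / 0.081806 ≈ 1.17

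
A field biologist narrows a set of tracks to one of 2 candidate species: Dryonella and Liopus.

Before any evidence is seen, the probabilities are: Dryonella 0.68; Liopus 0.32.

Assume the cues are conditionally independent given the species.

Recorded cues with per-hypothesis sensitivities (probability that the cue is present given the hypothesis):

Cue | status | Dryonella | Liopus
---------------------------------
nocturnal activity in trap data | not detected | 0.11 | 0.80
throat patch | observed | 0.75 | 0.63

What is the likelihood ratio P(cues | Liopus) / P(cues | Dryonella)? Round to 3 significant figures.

0.189

Joint likelihood of the cue pattern under each hypothesis (using 1 − P(present | H) for each absent cue):
  Liopus: (1 − 0.80) × 0.63 = 0.126
  Dryonella: (1 − 0.11) × 0.75 = 0.6675
Bayes factor = 0.126 / 0.6675 ≈ 0.189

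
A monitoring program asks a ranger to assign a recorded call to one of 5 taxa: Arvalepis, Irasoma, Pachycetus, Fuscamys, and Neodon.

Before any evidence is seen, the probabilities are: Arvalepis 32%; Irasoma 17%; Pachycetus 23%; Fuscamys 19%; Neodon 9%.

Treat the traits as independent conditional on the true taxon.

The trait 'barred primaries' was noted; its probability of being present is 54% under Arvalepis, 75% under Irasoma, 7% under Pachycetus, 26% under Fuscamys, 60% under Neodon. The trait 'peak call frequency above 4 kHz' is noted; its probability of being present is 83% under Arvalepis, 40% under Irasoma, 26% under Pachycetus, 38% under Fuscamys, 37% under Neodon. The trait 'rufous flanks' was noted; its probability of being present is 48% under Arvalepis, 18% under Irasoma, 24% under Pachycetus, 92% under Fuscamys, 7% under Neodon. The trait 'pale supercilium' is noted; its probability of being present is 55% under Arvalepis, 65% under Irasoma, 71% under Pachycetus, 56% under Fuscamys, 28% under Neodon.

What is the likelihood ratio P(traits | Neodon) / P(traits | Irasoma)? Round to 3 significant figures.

0.124

Take the product of per-trait likelihoods under each hypothesis, then divide.
  Neodon: 0.60 × 0.37 × 0.07 × 0.28 = 0.0043512
  Irasoma: 0.75 × 0.40 × 0.18 × 0.65 = 0.0351
Bayes factor = 0.0043512 / 0.0351 ≈ 0.124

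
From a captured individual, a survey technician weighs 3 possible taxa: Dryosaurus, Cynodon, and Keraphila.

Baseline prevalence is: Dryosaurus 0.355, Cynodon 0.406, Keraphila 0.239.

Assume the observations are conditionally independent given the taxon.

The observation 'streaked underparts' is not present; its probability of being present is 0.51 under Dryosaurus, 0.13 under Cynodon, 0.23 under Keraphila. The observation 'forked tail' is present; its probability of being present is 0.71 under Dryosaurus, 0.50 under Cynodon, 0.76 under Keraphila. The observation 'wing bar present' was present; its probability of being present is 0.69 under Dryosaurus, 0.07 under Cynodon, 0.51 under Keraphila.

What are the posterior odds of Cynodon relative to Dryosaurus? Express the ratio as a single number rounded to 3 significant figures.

Posterior odds equal prior odds times the likelihood ratio; only the two competing hypotheses matter (using 1 − P(present | H) for each absent observation).
  Cynodon: 0.406 × (1 − 0.13) × 0.50 × 0.07 = 0.012363
  Dryosaurus: 0.355 × (1 − 0.51) × 0.71 × 0.69 = 0.085218
Odds(Cynodon : Dryosaurus) = 0.012363 / 0.085218 ≈ 0.145.

0.145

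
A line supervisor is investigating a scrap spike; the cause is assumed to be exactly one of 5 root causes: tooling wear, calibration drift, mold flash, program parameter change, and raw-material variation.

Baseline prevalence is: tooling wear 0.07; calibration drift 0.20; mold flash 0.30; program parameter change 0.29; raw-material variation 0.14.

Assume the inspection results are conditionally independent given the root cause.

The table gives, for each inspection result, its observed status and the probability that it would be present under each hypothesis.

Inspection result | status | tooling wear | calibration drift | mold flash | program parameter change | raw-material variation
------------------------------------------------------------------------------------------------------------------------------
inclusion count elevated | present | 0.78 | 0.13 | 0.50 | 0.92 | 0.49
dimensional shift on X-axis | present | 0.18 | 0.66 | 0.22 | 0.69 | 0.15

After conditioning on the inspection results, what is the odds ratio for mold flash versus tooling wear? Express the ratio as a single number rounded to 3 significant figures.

3.36

Unnormalized posterior weight (prior times the inspection result likelihoods) for each of the two hypotheses:
  mold flash: 0.30 × 0.50 × 0.22 = 0.033
  tooling wear: 0.07 × 0.78 × 0.18 = 0.009828
Posterior odds = 0.033 / 0.009828 ≈ 3.36.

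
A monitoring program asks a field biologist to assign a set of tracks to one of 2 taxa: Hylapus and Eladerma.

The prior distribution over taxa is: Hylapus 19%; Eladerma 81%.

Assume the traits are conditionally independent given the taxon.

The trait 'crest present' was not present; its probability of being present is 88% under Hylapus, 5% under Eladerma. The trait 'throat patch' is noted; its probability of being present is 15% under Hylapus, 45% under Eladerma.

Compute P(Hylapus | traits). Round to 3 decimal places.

0.010

Multiply each prior by the joint likelihood of the trait pattern (using 1 − P(present | H) for each absent trait):
  Hylapus: 0.19 × (1 − 0.88) × 0.15 = 0.00342
  Eladerma: 0.81 × (1 − 0.05) × 0.45 = 0.34627
Marginal likelihood of the evidence = 0.34969.
P(Hylapus | evidence) = 0.00342 / 0.34969 ≈ 0.010.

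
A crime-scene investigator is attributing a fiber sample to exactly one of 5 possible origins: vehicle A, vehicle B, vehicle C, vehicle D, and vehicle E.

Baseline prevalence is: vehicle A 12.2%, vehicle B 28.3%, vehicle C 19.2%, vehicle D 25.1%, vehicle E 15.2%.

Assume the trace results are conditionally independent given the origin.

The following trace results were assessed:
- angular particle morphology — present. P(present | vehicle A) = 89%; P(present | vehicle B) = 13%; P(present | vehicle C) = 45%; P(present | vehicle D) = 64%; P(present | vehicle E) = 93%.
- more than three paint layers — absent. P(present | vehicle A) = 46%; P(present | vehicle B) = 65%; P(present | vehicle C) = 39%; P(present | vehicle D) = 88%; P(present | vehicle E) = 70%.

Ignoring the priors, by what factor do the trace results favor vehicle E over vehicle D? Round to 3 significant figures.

Take the product of per-trace result likelihoods under each hypothesis (using 1 − P(present | H) for each absent trace result), then divide.
  vehicle E: 0.93 × (1 − 0.70) = 0.279
  vehicle D: 0.64 × (1 − 0.88) = 0.0768
Bayes factor = 0.279 / 0.0768 ≈ 3.63

3.63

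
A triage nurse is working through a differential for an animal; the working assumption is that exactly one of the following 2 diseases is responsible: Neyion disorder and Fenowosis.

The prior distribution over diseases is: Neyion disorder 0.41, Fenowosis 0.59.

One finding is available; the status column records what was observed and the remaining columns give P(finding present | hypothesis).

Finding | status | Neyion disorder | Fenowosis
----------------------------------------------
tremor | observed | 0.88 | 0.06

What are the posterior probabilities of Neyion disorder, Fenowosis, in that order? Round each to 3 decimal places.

0.911, 0.089

By Bayes' rule, the unnormalized weight for each hypothesis is prior × likelihood:
  Neyion disorder: 0.41 × 0.88 = 0.3608
  Fenowosis: 0.59 × 0.06 = 0.0354
Marginal likelihood of the evidence = 0.3962.
P(Neyion disorder | evidence) = 0.3608 / 0.3962 ≈ 0.911
P(Fenowosis | evidence) = 0.0354 / 0.3962 ≈ 0.089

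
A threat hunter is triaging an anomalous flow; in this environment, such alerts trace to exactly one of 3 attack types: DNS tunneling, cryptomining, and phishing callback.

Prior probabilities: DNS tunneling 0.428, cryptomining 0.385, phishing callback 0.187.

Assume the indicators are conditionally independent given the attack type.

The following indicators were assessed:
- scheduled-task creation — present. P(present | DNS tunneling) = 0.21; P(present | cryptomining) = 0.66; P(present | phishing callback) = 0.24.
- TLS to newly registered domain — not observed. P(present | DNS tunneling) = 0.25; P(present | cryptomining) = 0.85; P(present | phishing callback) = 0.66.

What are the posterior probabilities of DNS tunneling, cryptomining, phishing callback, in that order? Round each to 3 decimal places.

For each hypothesis, the unnormalized posterior weight is prior × product of the indicator likelihoods (using 1 − P(present | H) for each absent indicator):
  DNS tunneling: 0.428 × 0.21 × (1 − 0.25) = 0.06741
  cryptomining: 0.385 × 0.66 × (1 − 0.85) = 0.038115
  phishing callback: 0.187 × 0.24 × (1 − 0.66) = 0.015259
Marginal likelihood of the evidence = 0.12078.
P(DNS tunneling | evidence) = 0.06741 / 0.12078 ≈ 0.558
P(cryptomining | evidence) = 0.038115 / 0.12078 ≈ 0.316
P(phishing callback | evidence) = 0.015259 / 0.12078 ≈ 0.126

0.558, 0.316, 0.126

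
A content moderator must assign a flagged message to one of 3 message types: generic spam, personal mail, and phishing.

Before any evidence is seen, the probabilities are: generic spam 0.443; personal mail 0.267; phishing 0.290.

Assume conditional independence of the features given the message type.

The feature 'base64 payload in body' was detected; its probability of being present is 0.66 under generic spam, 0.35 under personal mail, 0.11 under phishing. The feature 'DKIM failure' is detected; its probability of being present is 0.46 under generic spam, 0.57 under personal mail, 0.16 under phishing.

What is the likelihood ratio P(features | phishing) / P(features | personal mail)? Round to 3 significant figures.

0.0882

Joint likelihood of the feature pattern under each hypothesis:
  phishing: 0.11 × 0.16 = 0.0176
  personal mail: 0.35 × 0.57 = 0.1995
Bayes factor = 0.0176 / 0.1995 ≈ 0.0882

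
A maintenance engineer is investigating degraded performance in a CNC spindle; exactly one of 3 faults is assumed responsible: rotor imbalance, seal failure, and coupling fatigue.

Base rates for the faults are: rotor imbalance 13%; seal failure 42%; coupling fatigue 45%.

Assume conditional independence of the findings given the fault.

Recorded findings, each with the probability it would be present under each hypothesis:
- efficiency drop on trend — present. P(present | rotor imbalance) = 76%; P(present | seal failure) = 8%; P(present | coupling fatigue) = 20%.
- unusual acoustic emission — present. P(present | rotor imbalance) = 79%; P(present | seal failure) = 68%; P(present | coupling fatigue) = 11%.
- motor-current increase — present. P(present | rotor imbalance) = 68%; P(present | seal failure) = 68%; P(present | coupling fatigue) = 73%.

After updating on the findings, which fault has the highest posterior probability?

Multiply each prior by the joint likelihood of the evidence pattern:
  rotor imbalance: 0.13 × 0.76 × 0.79 × 0.68 = 0.053075
  seal failure: 0.42 × 0.08 × 0.68 × 0.68 = 0.015537
  coupling fatigue: 0.45 × 0.20 × 0.11 × 0.73 = 0.007227
Marginal likelihood of the evidence = 0.075839.
P(rotor imbalance | evidence) ≈ 0.053075 / 0.075839 ≈ 0.700
P(seal failure | evidence) ≈ 0.015537 / 0.075839 ≈ 0.205
P(coupling fatigue | evidence) ≈ 0.007227 / 0.075839 ≈ 0.095
The largest is 0.700, so rotor imbalance is most probable.

rotor imbalance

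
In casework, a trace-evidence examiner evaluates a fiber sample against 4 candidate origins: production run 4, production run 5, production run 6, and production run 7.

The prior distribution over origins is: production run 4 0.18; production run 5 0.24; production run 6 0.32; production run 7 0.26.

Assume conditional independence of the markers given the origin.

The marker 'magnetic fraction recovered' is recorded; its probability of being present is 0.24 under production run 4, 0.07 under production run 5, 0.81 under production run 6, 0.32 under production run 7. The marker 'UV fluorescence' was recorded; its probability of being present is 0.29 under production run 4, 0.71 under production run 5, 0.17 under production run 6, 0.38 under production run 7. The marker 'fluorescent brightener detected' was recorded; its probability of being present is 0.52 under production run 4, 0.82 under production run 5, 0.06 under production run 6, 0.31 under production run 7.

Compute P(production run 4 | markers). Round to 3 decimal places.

0.227

For each hypothesis, the unnormalized posterior weight is prior × product of the marker likelihoods:
  production run 4: 0.18 × 0.24 × 0.29 × 0.52 = 0.0065146
  production run 5: 0.24 × 0.07 × 0.71 × 0.82 = 0.009781
  production run 6: 0.32 × 0.81 × 0.17 × 0.06 = 0.0026438
  production run 7: 0.26 × 0.32 × 0.38 × 0.31 = 0.009801
Marginal likelihood of the evidence = 0.02874.
P(production run 4 | evidence) = 0.0065146 / 0.02874 ≈ 0.227.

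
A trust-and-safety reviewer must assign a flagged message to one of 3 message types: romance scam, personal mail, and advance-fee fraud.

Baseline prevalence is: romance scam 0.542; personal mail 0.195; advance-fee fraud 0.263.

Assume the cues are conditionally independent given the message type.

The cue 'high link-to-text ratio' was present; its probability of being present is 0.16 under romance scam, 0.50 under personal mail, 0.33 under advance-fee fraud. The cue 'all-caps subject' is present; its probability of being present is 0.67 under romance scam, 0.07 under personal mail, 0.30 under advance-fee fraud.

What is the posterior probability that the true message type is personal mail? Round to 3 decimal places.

0.075

By Bayes' rule with conditional independence, the unnormalized weight for each hypothesis is prior × ∏ likelihoods:
  romance scam: 0.542 × 0.16 × 0.67 = 0.058102
  personal mail: 0.195 × 0.50 × 0.07 = 0.006825
  advance-fee fraud: 0.263 × 0.33 × 0.30 = 0.026037
Normalizing constant Z = 0.058102 + 0.006825 + 0.026037 = 0.090964.
P(personal mail | evidence) = 0.006825 / 0.090964 ≈ 0.075.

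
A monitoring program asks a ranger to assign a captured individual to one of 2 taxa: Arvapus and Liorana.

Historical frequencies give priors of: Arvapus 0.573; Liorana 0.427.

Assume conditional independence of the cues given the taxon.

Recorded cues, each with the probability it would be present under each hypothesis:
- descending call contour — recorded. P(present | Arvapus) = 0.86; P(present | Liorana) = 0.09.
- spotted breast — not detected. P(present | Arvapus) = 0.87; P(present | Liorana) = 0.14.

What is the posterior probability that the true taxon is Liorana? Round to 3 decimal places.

Multiply each prior by the joint likelihood of the cue pattern (using 1 − P(present | H) for each absent cue):
  Arvapus: 0.573 × 0.86 × (1 − 0.87) = 0.064061
  Liorana: 0.427 × 0.09 × (1 − 0.14) = 0.03305
Normalizing constant Z = 0.064061 + 0.03305 = 0.097111.
P(Liorana | evidence) = 0.03305 / 0.097111 ≈ 0.340.

0.340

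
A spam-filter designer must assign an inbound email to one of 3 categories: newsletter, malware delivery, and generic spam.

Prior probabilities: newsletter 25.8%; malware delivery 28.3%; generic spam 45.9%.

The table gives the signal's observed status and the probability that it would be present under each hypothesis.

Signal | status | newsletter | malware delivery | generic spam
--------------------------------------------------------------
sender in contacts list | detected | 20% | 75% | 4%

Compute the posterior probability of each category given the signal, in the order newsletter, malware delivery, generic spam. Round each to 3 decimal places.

Multiply each prior by the likelihood of the signal:
  newsletter: 0.258 × 0.20 = 0.0516
  malware delivery: 0.283 × 0.75 = 0.21225
  generic spam: 0.459 × 0.04 = 0.01836
The unnormalized weights sum to 0.28221.
P(newsletter | evidence) = 0.0516 / 0.28221 ≈ 0.183
P(malware delivery | evidence) = 0.21225 / 0.28221 ≈ 0.752
P(generic spam | evidence) = 0.01836 / 0.28221 ≈ 0.065

0.183, 0.752, 0.065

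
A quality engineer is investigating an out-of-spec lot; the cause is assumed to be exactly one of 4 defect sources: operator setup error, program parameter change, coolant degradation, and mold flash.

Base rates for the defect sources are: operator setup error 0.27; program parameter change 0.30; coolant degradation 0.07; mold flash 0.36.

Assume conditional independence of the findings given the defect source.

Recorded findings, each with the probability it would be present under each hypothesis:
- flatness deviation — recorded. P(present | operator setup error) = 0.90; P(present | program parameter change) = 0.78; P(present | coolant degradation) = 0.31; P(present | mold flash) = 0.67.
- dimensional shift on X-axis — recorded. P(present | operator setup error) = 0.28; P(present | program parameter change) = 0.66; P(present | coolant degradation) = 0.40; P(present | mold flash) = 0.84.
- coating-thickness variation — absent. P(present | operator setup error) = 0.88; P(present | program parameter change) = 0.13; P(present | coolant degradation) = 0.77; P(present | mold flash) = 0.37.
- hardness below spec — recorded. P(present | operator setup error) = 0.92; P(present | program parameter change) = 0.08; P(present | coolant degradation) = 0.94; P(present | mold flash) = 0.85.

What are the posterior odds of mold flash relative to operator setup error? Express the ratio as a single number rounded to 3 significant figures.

14.4

Posterior odds equal prior odds times the likelihood ratio; only the two competing hypotheses matter (using 1 − P(present | H) for each absent finding).
  mold flash: 0.36 × 0.67 × 0.84 × (1 − 0.37) × 0.85 = 0.1085
  operator setup error: 0.27 × 0.90 × 0.28 × (1 − 0.88) × 0.92 = 0.0075116
Odds(mold flash : operator setup error) = 0.1085 / 0.0075116 ≈ 14.4.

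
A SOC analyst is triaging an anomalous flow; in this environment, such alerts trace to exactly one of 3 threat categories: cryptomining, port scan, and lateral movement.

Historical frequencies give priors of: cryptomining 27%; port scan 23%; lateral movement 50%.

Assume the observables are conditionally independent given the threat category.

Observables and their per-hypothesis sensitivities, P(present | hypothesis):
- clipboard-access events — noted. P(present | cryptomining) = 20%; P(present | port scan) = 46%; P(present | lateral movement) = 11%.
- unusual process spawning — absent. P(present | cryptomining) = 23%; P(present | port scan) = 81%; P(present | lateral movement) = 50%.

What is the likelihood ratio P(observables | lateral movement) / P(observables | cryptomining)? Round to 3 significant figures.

Joint likelihood of the observable pattern under each hypothesis (using 1 − P(present | H) for each absent observable):
  lateral movement: 0.11 × (1 − 0.50) = 0.055
  cryptomining: 0.20 × (1 − 0.23) = 0.154
Bayes factor = 0.055 / 0.154 ≈ 0.357

0.357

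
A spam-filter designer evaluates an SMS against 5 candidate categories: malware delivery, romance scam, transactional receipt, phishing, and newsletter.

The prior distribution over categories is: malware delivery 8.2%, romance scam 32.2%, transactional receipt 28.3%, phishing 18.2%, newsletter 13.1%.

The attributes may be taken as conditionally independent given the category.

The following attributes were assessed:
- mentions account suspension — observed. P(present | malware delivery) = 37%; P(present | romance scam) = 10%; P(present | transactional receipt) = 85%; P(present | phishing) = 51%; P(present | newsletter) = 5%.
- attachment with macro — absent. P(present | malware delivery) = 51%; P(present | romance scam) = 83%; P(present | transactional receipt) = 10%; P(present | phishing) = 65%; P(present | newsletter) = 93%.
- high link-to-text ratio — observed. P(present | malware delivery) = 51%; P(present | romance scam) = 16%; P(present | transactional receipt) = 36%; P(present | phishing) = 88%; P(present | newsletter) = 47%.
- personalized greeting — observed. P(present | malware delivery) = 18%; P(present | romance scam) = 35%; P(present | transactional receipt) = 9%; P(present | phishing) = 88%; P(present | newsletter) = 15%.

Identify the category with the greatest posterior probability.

phishing

For each hypothesis, the unnormalized posterior weight is prior × product of the attribute likelihoods (using 1 − P(present | H) for each absent attribute):
  malware delivery: 0.082 × 0.37 × (1 − 0.51) × 0.51 × 0.18 = 0.0013648
  romance scam: 0.322 × 0.10 × (1 − 0.83) × 0.16 × 0.35 = 0.00030654
  transactional receipt: 0.283 × 0.85 × (1 − 0.10) × 0.36 × 0.09 = 0.0070144
  phishing: 0.182 × 0.51 × (1 − 0.65) × 0.88 × 0.88 = 0.025158
  newsletter: 0.131 × 0.05 × (1 − 0.93) × 0.47 × 0.15 = 3.2324e-05
Marginal likelihood of the evidence = 0.033876.
P(malware delivery | evidence) ≈ 0.0013648 / 0.033876 ≈ 0.040
P(romance scam | evidence) ≈ 0.00030654 / 0.033876 ≈ 0.009
P(transactional receipt | evidence) ≈ 0.0070144 / 0.033876 ≈ 0.207
P(phishing | evidence) ≈ 0.025158 / 0.033876 ≈ 0.743
P(newsletter | evidence) ≈ 3.2324e-05 / 0.033876 ≈ 0.001
The largest is 0.743, so phishing is most probable.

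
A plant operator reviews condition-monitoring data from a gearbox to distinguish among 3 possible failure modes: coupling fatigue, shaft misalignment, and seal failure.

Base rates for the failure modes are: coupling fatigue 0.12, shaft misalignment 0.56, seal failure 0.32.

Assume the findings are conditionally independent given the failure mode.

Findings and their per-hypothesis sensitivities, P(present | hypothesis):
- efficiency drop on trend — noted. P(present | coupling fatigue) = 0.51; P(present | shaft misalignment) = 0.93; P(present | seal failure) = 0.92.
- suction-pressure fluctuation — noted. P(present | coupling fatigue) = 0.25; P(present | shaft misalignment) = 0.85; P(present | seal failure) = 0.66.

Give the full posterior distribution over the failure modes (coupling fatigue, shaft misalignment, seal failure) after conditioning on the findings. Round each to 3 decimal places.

0.023, 0.679, 0.298

Multiply each prior by the joint likelihood of the evidence pattern:
  coupling fatigue: 0.12 × 0.51 × 0.25 = 0.0153
  shaft misalignment: 0.56 × 0.93 × 0.85 = 0.44268
  seal failure: 0.32 × 0.92 × 0.66 = 0.1943
Marginal likelihood of the evidence = 0.65228.
P(coupling fatigue | evidence) = 0.0153 / 0.65228 ≈ 0.023
P(shaft misalignment | evidence) = 0.44268 / 0.65228 ≈ 0.679
P(seal failure | evidence) = 0.1943 / 0.65228 ≈ 0.298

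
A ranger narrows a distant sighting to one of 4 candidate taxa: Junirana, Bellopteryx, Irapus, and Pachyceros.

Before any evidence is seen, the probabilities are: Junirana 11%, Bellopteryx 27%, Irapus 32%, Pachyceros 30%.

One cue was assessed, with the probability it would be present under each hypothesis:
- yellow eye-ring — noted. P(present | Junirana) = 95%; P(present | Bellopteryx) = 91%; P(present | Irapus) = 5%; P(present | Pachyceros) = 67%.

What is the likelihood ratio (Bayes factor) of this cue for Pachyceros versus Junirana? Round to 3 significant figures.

0.705

The Bayes factor is the ratio of the two likelihoods.
  Pachyceros: 0.67
  Junirana: 0.95
Bayes factor = 0.67 / 0.95 ≈ 0.705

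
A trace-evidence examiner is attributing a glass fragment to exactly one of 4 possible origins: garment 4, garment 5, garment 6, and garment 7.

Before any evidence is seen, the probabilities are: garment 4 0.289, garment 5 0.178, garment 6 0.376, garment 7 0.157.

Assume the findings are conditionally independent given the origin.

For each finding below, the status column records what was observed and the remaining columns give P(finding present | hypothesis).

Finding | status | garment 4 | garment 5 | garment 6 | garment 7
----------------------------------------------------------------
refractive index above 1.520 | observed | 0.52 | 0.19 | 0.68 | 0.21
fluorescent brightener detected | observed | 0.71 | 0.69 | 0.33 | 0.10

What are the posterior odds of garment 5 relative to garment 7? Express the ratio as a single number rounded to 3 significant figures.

7.08

Unnormalized posterior weight (prior times the finding likelihoods) for each of the two hypotheses:
  garment 5: 0.178 × 0.19 × 0.69 = 0.023336
  garment 7: 0.157 × 0.21 × 0.10 = 0.003297
Odds(garment 5 : garment 7) = 0.023336 / 0.003297 ≈ 7.08.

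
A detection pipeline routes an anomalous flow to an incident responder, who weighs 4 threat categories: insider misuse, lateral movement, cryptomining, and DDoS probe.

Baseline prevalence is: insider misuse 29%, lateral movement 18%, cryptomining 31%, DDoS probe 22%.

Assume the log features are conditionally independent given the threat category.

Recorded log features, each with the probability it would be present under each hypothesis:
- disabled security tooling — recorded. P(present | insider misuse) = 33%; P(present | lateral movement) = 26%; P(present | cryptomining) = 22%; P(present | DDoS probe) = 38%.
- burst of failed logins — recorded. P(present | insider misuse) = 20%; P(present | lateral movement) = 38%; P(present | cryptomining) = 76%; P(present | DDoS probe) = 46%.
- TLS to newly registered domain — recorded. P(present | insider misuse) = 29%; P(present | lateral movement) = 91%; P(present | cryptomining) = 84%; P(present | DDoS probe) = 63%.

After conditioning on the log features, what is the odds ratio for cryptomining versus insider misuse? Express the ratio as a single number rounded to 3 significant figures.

Unnormalized posterior weight (prior times the log feature likelihoods) for each of the two hypotheses:
  cryptomining: 0.31 × 0.22 × 0.76 × 0.84 = 0.043539
  insider misuse: 0.29 × 0.33 × 0.20 × 0.29 = 0.0055506
Odds(cryptomining : insider misuse) = 0.043539 / 0.0055506 ≈ 7.84.

7.84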